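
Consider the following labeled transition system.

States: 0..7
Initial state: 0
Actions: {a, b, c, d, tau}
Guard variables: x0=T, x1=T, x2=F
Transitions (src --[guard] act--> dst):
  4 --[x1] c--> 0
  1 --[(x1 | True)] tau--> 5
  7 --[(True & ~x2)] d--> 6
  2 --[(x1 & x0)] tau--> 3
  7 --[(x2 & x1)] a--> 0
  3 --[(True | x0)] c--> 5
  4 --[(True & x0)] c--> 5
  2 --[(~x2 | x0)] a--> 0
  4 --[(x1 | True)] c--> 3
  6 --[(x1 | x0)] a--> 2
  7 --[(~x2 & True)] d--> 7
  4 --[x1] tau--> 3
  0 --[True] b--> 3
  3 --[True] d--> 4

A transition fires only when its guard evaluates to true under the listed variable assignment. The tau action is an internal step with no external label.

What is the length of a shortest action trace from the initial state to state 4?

Answer: 2

Analysis:
BFS to 4:
  Layer 0: {0}
  Layer 1: {3}
  Layer 2: {4,5}
first hit 4 at d=2 via b·d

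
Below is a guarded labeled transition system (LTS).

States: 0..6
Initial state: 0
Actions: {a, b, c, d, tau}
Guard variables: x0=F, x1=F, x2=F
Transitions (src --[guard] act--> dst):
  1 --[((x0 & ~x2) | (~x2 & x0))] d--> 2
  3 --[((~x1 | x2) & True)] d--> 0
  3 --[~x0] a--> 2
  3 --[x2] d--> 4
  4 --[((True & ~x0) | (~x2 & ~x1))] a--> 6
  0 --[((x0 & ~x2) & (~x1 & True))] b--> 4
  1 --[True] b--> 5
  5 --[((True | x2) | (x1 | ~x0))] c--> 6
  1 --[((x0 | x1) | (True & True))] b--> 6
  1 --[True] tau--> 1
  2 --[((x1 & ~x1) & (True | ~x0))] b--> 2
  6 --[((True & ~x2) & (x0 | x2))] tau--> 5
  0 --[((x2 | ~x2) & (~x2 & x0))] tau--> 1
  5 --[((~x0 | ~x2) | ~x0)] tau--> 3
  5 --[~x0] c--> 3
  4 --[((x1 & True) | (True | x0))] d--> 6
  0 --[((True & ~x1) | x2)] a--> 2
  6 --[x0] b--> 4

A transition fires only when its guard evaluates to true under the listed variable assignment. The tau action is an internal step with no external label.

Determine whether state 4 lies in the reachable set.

Answer: UNREACHABLE

Working:
Guard filter leaves 11 enabled edge(s).
depth 0: {0}
depth 1: {2}  total {0,2}
Reach set: {0,2}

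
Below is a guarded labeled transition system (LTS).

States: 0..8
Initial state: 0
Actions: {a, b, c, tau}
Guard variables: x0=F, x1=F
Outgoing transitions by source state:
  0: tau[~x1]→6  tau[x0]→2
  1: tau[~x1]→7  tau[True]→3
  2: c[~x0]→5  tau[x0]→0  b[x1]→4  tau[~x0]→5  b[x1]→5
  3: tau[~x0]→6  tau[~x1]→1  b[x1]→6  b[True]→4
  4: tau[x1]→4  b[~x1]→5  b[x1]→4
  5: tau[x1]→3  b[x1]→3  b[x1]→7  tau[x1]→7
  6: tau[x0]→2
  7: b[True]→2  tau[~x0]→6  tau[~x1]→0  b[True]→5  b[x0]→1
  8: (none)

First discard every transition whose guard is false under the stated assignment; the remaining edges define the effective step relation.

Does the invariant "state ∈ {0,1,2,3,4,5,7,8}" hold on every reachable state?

Answer: INVARIANT VIOLATED at state 6

Analysis:
Inv-set: {0,1,2,3,4,5,7,8}
Reachable = {0,6}
  0: ok
  6: VIOLATES
witness against invariant: tau → 6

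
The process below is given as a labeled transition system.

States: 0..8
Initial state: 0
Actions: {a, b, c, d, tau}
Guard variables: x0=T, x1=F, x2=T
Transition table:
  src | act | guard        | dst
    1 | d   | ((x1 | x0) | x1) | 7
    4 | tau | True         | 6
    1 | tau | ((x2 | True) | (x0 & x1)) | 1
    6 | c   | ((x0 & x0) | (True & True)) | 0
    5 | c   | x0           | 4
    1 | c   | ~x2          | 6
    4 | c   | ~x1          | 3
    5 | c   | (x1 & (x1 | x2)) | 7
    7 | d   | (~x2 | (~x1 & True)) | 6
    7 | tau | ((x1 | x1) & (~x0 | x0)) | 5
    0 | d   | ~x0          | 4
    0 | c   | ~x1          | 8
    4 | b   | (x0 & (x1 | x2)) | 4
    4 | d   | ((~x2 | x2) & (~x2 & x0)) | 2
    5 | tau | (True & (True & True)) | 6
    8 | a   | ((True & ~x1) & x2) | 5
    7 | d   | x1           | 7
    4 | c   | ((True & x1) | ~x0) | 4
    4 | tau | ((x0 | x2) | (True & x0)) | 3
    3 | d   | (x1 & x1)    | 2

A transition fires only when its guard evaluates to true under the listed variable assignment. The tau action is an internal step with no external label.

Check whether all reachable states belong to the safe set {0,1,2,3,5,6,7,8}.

Inv-set: {0,1,2,3,5,6,7,8}
Reachable = {0,3,4,5,6,8}
  0: safe
  3: safe
  4: outside
  5: safe
  6: safe
  8: safe
counterexample path to 4: c·a·c

Answer: INVARIANT VIOLATED at state 4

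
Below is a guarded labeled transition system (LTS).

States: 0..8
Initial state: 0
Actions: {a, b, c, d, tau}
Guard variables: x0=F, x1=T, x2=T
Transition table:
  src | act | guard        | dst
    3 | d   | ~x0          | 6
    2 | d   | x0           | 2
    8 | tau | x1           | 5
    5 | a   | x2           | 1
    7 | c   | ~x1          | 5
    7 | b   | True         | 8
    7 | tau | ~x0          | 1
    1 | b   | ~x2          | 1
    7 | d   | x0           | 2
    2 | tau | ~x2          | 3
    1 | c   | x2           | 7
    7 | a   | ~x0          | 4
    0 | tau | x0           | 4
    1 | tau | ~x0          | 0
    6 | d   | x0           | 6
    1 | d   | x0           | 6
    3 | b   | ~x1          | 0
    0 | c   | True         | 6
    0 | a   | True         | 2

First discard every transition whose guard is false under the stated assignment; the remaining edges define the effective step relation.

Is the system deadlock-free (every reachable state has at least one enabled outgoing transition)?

Reachable = {0,2,6}
  0: a→2  c→6  [deg 2]
  2: ∅  [STUCK]
  6: ∅  [STUCK]
witness 2: a

Answer: DEADLOCK at state 2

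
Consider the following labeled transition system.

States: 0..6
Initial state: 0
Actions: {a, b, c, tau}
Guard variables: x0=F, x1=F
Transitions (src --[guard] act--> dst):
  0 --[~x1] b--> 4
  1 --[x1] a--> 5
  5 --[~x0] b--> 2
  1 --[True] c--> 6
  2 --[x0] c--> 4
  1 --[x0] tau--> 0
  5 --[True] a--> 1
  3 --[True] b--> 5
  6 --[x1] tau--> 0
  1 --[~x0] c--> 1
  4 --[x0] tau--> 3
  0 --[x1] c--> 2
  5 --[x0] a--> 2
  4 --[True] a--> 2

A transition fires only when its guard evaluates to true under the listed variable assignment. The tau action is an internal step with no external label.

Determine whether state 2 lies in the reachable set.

Guard filter leaves 7 enabled edge(s).
Layer 0: {0}
Layer 1: {4}  cumulative {0,4}
Layer 2: {2}  cumulative {0,2,4}
Reach set: {0,2,4}
witness 2: b·a

Answer: REACHABLE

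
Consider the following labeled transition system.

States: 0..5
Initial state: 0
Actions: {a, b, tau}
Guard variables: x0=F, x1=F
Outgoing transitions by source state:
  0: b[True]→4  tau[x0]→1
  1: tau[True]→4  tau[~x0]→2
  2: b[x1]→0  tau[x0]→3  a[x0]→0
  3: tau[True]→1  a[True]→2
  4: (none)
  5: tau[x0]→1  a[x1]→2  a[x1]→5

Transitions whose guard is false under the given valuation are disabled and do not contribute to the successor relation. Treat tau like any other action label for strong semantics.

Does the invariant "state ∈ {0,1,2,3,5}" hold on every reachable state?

Allowed set {0,1,2,3,5}
Reachable = {0,4}
  0: safe
  4: outside
witness against invariant: b → 4

Answer: INVARIANT VIOLATED at state 4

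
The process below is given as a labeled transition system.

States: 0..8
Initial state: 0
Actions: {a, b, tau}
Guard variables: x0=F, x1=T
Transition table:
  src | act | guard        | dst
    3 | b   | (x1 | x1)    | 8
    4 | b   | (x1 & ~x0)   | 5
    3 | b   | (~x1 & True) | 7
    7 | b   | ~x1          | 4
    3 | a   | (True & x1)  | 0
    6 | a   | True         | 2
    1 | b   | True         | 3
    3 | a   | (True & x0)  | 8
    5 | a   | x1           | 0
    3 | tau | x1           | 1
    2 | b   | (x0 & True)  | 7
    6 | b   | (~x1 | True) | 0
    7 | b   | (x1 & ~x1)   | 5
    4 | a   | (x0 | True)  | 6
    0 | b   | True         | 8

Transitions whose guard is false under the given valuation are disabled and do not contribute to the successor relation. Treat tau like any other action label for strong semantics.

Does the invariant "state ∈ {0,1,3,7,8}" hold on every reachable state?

Safe = {0,1,3,7,8}
Reach set: {0,8}
  0: ✓
  8: ✓

Answer: INVARIANT HOLDS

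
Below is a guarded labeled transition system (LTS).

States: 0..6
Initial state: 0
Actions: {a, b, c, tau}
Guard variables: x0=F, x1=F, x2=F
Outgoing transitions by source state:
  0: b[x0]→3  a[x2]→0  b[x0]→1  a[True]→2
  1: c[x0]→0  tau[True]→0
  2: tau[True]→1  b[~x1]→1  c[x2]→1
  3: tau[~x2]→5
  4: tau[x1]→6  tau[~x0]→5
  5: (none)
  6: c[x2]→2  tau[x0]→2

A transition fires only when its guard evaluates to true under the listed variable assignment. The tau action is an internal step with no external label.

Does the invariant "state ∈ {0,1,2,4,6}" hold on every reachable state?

Safe = {0,1,2,4,6}
Reachable = {0,1,2}
  0: ok
  1: ok
  2: ok

Answer: INVARIANT HOLDS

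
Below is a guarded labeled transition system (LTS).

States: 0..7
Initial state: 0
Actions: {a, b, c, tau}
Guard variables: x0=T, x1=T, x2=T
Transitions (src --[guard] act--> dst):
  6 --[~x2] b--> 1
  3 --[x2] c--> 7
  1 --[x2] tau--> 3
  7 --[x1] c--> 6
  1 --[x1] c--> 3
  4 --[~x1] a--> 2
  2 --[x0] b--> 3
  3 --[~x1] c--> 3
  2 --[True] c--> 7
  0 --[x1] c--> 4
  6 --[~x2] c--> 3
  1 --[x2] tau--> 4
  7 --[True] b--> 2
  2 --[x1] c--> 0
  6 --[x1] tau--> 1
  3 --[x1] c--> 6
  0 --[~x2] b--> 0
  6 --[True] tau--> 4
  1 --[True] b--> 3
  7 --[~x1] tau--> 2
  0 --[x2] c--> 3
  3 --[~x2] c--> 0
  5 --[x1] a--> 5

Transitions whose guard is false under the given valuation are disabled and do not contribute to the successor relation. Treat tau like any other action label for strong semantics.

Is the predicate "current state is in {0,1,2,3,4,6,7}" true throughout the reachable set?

Answer: INVARIANT HOLDS

Working:
Inv-set: {0,1,2,3,4,6,7}
Reachable = {0,1,2,3,4,6,7}
  0: ✓
  1: ✓
  2: ✓
  3: ✓
  4: ✓
  6: ✓
  7: ✓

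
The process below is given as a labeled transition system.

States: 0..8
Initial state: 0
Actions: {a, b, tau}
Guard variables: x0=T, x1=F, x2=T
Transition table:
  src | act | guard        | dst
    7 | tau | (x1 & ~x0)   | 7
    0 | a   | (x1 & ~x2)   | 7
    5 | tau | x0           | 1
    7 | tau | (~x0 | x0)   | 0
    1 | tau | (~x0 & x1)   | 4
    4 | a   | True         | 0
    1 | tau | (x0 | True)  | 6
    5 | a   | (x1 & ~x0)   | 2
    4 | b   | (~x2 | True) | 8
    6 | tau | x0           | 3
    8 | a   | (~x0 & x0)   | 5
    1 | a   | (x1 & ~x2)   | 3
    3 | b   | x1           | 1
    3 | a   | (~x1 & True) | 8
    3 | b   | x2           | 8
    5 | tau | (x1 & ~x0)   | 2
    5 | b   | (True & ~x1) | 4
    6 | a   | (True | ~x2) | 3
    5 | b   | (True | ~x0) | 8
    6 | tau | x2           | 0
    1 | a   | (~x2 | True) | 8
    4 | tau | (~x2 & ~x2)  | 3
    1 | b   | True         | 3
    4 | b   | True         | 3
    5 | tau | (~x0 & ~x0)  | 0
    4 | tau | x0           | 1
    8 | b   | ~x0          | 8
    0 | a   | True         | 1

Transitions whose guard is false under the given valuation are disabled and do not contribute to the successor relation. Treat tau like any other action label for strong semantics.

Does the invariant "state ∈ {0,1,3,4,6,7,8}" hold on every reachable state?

Safe = {0,1,3,4,6,7,8}
Reachable = {0,1,3,6,8}
  0: ✓
  1: ✓
  3: ✓
  6: ✓
  8: ✓

Answer: INVARIANT HOLDS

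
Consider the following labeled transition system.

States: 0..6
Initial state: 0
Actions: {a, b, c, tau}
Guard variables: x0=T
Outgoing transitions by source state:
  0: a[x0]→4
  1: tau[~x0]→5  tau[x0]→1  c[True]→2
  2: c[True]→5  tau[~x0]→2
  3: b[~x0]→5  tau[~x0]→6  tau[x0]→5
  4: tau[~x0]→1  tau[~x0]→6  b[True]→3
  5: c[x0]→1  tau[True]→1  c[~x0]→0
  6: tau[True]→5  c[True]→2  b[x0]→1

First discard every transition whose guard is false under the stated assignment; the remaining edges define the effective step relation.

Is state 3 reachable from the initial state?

11 transition(s) survive guard evaluation.
Layer 0: {0}
Layer 1: {4}  now seen {0,4}
Layer 2: {3}  now seen {0,3,4}
Layer 3: {5}  now seen {0,3,4,5}
Layer 4: {1}  now seen {0,1,3,4,5}
Layer 5: {2}  now seen {0,1,2,3,4,5}
R = {0,1,2,3,4,5}
Path to 3: a·b

Answer: REACHABLE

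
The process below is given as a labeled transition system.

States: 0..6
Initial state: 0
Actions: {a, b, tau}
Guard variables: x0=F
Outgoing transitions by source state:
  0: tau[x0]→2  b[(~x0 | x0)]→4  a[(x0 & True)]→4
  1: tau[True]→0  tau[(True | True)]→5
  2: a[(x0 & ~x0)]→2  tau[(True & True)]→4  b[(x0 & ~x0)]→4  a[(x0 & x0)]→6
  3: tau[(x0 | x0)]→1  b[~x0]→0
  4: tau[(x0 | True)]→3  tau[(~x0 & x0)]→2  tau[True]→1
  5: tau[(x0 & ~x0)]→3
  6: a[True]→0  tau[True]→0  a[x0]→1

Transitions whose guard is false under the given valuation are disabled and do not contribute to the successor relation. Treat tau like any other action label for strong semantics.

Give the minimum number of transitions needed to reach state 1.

Answer: 2

Working:
Layered search for 1:
  L0 = {0}
  L1 = {4}
  L2 = {1,3}
first hit 1 at d=2 via b·tau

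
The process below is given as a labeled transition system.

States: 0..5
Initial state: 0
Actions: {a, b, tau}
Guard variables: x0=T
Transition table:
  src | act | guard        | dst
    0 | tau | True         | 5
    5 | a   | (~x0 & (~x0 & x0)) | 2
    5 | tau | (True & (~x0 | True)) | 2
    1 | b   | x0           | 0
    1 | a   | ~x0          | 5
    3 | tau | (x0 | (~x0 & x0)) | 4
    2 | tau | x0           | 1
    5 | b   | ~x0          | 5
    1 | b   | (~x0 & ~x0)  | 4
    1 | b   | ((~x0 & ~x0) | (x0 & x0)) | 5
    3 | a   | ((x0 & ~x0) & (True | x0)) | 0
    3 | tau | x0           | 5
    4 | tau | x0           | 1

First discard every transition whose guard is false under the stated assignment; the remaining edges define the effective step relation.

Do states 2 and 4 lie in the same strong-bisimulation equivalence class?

Answer: BISIMILAR

Analysis:
Compute ~ classes (split until stable):
  P[0] = {{0,1,2,3,4,5}}
  P[1] = {{0,2,3,4,5},{1}}
  P[2] = {{0,3,5},{1},{2,4}}
  P[3] = {{0},{1},{2,4},{3},{5}}
stable after 4 split(s): 5 block(s)
class of 2: {2,4}; class of 4: {2,4}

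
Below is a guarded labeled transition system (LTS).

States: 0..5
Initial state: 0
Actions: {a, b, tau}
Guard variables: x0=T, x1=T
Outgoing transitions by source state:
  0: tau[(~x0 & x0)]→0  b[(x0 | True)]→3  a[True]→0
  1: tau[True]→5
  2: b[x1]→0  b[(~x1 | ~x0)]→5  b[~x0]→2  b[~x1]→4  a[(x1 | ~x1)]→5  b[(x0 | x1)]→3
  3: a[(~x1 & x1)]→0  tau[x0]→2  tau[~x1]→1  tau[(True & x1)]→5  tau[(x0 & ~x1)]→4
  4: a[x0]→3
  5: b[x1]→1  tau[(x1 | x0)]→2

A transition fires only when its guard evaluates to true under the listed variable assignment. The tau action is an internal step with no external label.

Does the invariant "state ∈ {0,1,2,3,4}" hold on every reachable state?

Answer: INVARIANT VIOLATED at state 5

Analysis:
Inv-set: {0,1,2,3,4}
R = {0,1,2,3,5}
  0: ok
  1: ok
  2: ok
  3: ok
  5: ✗ unsafe
witness against invariant: b·tau → 5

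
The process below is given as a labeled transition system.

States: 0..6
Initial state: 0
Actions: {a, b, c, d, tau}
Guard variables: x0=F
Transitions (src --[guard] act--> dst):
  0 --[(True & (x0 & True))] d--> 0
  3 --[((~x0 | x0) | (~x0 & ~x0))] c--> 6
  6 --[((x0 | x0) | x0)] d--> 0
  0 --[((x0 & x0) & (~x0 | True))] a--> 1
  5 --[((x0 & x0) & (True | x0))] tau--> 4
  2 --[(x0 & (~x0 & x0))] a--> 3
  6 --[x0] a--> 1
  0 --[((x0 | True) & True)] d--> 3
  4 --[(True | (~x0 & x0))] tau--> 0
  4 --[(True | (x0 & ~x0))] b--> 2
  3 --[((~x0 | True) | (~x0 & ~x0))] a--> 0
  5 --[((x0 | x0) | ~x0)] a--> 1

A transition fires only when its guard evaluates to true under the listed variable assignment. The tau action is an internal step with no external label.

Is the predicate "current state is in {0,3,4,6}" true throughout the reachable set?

Answer: INVARIANT HOLDS

Trace:
Allowed set {0,3,4,6}
Reach set: {0,3,6}
  0: ✓
  3: ✓
  6: ✓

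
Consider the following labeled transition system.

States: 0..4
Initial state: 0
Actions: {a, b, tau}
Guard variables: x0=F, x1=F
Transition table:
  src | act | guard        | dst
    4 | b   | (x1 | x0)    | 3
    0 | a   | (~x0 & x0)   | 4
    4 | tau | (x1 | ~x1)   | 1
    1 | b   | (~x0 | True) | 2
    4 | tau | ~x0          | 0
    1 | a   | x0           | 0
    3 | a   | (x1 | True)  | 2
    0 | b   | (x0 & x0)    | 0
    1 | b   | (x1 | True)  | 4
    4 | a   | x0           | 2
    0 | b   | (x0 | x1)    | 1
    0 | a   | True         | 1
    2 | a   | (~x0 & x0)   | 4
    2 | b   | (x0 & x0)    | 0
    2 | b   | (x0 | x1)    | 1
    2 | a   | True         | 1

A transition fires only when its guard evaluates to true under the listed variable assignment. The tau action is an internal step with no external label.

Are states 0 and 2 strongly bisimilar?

Answer: BISIMILAR

Working:
Refine partition for ~:
  P[0] = {{0,1,2,3,4}}
  P[1] = {{0,2,3},{1},{4}}
  P[2] = {{0,2},{1},{3},{4}}
4 equivalence class(es) (converged in 3)
[0]={0,2}  [2]={0,2}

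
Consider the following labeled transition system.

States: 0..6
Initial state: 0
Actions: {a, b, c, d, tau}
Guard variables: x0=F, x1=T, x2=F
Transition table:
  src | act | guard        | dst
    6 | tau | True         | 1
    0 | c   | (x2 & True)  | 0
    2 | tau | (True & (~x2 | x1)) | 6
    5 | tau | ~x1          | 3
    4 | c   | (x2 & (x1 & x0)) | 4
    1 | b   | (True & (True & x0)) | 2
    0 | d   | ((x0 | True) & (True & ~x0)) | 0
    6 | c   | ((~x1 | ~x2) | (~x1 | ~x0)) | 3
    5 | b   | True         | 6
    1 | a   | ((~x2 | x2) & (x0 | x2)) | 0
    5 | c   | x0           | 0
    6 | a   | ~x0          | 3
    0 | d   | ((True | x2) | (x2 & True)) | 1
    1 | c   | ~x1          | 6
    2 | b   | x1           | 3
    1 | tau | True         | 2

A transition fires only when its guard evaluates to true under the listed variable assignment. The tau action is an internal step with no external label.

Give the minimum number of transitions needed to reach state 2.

Layered search for 2:
  L0 = {0}
  L1 = {1}
  L2 = {2}
2 enters at depth 2; path d·tau

Answer: 2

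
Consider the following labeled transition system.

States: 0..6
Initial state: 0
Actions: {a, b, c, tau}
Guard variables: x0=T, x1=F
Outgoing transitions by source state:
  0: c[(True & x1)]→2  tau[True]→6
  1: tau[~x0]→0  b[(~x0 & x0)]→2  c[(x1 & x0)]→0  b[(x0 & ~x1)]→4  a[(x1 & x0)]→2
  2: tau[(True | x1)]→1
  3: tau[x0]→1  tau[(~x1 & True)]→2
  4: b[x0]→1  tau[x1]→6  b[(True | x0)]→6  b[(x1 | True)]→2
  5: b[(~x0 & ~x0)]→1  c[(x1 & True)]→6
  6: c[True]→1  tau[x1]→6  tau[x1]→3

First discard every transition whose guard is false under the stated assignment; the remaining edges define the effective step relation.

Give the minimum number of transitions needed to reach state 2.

BFS to 2:
  L0 = {0}
  L1 = {6}
  L2 = {1}
  L3 = {4}
  L4 = {2}
depth(2)=4, e.g. tau·c·b·b

Answer: 4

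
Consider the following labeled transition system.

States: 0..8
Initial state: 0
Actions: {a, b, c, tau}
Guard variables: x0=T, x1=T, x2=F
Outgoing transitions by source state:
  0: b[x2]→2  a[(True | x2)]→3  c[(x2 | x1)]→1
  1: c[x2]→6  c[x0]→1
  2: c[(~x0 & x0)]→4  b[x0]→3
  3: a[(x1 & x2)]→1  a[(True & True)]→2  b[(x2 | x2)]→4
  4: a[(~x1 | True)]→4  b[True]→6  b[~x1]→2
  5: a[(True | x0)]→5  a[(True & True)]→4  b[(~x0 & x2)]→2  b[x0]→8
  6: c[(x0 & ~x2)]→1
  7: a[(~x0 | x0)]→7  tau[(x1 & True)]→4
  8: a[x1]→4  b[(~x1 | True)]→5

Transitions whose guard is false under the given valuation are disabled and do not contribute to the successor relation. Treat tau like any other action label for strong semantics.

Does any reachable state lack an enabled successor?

R = {0,1,2,3}
  0: a→3  c→1  [deg 2]
  1: c→1  [deg 1]
  2: b→3  [deg 1]
  3: a→2  [deg 1]

Answer: DEADLOCK-FREE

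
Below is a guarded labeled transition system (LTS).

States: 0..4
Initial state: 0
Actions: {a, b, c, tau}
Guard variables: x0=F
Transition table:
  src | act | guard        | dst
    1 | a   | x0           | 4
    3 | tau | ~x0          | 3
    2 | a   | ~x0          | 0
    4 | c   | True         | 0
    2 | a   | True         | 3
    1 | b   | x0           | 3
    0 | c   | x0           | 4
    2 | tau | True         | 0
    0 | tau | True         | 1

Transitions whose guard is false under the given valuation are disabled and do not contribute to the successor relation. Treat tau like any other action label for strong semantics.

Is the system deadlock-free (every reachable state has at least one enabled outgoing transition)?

R = {0,1}
  0: tau→1  [1 exit(s)]
  1: ∅  [no exit]
Path to 1: tau

Answer: DEADLOCK at state 1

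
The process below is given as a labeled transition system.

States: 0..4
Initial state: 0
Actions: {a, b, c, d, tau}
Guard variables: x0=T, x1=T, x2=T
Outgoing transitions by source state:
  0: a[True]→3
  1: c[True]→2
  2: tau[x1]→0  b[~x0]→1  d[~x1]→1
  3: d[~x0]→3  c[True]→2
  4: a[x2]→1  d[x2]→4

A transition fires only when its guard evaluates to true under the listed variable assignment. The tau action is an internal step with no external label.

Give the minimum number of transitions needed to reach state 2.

Answer: 2

Analysis:
Breadth-first toward 2:
  L0 = {0}
  L1 = {3}
  L2 = {2}
depth(2)=2, e.g. a·c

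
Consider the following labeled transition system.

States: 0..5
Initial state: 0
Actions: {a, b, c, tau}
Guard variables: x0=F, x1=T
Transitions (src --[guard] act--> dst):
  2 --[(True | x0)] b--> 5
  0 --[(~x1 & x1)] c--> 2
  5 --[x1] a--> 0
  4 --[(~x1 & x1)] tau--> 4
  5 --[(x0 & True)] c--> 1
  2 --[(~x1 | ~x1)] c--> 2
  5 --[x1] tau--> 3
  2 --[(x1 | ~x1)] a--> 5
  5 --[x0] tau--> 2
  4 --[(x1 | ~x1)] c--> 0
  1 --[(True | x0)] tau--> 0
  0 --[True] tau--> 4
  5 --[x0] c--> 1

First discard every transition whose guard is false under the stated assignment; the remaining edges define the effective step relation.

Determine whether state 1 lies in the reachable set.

After dropping false guards: 7 live edges.
Layer 0: {0}
Layer 1: {4}  total {0,4}
Reach set: {0,4}

Answer: UNREACHABLE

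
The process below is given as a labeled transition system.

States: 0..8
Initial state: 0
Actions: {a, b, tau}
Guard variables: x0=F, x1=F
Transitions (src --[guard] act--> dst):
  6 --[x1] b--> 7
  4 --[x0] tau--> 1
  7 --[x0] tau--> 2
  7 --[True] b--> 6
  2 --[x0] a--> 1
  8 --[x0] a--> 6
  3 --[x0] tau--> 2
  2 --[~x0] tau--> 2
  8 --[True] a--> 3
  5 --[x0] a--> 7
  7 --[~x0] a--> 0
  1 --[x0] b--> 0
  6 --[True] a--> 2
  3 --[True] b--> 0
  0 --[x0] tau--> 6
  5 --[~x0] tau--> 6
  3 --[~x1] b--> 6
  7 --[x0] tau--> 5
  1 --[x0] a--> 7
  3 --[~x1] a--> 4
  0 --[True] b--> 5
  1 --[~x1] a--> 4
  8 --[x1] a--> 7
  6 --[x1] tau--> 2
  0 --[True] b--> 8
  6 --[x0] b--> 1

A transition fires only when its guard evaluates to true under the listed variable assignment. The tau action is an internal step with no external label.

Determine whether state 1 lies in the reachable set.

After dropping false guards: 12 live edges.
L0 = {0}
L1 = {5,8}  cumulative {0,5,8}
L2 = {3,6}  cumulative {0,3,5,6,8}
L3 = {2,4}  cumulative {0,2,3,4,5,6,8}
Reachable = {0,2,3,4,5,6,8}

Answer: UNREACHABLE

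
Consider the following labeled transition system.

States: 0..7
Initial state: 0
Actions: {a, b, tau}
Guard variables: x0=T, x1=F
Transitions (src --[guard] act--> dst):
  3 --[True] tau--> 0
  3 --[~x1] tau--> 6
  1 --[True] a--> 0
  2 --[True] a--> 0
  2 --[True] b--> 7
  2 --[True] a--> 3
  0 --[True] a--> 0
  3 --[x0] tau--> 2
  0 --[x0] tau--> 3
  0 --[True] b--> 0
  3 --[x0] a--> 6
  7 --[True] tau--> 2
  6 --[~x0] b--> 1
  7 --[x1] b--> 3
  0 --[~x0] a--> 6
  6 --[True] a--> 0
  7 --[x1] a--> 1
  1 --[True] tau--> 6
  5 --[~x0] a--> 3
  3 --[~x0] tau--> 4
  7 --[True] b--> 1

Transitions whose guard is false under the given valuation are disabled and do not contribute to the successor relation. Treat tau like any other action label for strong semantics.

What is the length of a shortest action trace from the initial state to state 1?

Answer: 4

Working:
BFS to 1:
  depth 0: {0}
  depth 1: {3}
  depth 2: {2,6}
  depth 3: {7}
  depth 4: {1}
1 enters at depth 4; path tau·tau·b·b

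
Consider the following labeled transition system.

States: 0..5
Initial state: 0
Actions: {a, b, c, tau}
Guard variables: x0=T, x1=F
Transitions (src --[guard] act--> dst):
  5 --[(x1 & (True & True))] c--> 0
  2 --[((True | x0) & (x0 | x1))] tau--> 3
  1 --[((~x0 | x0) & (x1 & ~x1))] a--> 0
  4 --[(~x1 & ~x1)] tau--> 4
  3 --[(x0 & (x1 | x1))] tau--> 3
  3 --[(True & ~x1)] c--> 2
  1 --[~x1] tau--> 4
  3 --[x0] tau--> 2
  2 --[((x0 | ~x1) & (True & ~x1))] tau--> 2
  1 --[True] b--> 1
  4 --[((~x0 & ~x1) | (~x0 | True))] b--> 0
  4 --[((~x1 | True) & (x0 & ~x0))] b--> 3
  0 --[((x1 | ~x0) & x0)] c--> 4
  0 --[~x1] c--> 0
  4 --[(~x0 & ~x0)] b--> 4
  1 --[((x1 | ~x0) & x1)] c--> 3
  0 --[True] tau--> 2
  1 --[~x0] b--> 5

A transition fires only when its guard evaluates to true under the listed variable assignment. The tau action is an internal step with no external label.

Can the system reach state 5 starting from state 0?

Answer: UNREACHABLE

Trace:
Guard filter leaves 10 enabled edge(s).
depth 0: {0}
depth 1: {2}  cumulative {0,2}
depth 2: {3}  cumulative {0,2,3}
Reach set: {0,2,3}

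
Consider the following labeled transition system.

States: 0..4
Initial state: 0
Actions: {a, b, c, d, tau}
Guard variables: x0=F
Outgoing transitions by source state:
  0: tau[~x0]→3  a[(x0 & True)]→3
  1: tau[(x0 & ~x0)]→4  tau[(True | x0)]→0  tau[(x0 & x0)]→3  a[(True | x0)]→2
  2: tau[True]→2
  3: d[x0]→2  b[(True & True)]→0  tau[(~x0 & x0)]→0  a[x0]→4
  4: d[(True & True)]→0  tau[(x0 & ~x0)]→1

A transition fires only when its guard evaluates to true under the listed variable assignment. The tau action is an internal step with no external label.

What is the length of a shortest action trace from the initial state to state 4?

Breadth-first toward 4:
  L0 = {0}
  L1 = {3}
4 never appears.

Answer: UNREACHABLE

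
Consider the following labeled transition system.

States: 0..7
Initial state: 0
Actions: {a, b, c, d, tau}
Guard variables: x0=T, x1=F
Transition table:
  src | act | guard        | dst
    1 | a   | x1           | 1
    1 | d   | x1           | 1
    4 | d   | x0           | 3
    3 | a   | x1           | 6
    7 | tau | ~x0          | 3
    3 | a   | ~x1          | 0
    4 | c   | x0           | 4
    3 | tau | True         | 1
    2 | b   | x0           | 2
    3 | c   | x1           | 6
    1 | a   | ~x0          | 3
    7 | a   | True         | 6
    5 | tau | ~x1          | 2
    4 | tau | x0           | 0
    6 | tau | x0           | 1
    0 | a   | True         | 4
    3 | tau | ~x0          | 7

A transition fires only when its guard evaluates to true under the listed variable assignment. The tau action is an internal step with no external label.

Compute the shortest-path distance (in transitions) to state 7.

Layered search for 7:
  L0 = {0}
  L1 = {4}
  L2 = {3}
  L3 = {1}
7 never appears.

Answer: UNREACHABLE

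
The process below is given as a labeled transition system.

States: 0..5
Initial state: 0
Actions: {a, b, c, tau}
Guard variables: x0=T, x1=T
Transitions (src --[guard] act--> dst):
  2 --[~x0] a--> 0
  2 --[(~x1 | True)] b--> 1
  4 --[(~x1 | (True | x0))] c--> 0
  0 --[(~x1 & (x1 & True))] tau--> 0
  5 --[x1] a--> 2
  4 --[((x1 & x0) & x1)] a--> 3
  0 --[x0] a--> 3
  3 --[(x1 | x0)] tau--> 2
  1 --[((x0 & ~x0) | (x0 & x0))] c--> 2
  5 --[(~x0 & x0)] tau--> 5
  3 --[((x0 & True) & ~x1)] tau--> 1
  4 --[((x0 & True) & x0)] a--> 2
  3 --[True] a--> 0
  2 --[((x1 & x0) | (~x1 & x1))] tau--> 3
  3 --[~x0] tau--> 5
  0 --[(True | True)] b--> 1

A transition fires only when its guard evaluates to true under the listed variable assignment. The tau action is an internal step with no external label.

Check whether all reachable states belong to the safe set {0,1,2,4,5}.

Safe = {0,1,2,4,5}
Reach set: {0,1,2,3}
  0: ok
  1: ok
  2: ok
  3: ✗ unsafe
witness against invariant: a → 3

Answer: INVARIANT VIOLATED at state 3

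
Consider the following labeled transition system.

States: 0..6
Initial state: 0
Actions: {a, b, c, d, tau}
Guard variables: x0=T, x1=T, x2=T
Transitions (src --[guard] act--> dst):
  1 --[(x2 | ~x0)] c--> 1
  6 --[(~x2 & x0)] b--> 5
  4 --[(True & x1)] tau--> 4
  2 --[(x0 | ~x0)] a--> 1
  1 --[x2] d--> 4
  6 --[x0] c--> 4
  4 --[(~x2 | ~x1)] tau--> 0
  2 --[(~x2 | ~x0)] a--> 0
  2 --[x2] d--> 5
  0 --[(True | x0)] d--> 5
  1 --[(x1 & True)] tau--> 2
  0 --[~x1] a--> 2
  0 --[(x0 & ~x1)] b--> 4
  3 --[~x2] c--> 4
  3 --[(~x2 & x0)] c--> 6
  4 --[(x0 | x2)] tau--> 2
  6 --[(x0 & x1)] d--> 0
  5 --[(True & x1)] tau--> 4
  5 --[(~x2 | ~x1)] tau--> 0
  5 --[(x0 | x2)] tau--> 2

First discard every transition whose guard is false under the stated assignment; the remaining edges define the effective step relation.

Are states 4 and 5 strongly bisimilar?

Compute ~ classes (split until stable):
  P[0] = {{0,1,2,3,4,5,6}}
  P[1] = {{0},{1},{2},{3},{4,5},{6}}
6 equivalence class(es) (converged in 2)
class of 4: {4,5}; class of 5: {4,5}

Answer: BISIMILAR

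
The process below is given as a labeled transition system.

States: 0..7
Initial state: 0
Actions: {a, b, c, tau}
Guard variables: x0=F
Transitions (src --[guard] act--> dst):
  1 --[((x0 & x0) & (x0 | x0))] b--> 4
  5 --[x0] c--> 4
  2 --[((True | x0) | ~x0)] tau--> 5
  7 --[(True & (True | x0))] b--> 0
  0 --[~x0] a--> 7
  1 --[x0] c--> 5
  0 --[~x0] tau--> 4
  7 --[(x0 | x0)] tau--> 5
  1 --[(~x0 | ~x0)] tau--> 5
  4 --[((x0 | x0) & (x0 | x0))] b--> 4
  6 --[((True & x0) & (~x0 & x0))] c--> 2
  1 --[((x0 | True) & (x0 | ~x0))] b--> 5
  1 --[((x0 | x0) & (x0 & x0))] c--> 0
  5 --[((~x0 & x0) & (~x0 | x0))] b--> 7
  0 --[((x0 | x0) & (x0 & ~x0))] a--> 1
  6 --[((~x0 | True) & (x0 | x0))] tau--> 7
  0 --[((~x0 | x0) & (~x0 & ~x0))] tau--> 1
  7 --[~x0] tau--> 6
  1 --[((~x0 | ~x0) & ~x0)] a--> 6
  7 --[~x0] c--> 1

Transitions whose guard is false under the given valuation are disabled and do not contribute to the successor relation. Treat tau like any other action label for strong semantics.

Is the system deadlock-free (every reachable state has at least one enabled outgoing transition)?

Answer: DEADLOCK at state 4

Trace:
R = {0,1,4,5,6,7}
  0: a→7  tau→1  tau→4  [deg 3]
  1: a→6  b→5  tau→5  [deg 3]
  4: ∅  [deadlock]
  5: ∅  [deadlock]
  6: ∅  [deadlock]
  7: b→0  c→1  tau→6  [deg 3]
Path to 4: tau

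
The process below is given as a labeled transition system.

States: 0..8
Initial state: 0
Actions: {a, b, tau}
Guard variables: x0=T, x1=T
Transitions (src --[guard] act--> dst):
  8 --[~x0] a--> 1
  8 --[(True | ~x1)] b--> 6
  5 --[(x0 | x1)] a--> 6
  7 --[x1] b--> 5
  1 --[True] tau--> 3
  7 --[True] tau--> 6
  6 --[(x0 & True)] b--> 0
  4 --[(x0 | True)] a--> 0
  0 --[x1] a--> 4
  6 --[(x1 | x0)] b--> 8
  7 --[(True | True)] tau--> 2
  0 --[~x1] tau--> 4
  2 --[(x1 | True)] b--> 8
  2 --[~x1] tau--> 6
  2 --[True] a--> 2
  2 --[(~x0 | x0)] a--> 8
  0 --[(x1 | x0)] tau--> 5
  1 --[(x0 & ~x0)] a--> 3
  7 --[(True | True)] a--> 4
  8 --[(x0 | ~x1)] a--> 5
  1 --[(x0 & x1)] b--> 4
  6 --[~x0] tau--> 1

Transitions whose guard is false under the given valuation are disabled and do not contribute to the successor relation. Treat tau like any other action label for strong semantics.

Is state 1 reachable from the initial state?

17 transition(s) survive guard evaluation.
Layer 0: {0}
Layer 1: {4,5}  cumulative {0,4,5}
Layer 2: {6}  cumulative {0,4,5,6}
Layer 3: {8}  cumulative {0,4,5,6,8}
R = {0,4,5,6,8}

Answer: UNREACHABLE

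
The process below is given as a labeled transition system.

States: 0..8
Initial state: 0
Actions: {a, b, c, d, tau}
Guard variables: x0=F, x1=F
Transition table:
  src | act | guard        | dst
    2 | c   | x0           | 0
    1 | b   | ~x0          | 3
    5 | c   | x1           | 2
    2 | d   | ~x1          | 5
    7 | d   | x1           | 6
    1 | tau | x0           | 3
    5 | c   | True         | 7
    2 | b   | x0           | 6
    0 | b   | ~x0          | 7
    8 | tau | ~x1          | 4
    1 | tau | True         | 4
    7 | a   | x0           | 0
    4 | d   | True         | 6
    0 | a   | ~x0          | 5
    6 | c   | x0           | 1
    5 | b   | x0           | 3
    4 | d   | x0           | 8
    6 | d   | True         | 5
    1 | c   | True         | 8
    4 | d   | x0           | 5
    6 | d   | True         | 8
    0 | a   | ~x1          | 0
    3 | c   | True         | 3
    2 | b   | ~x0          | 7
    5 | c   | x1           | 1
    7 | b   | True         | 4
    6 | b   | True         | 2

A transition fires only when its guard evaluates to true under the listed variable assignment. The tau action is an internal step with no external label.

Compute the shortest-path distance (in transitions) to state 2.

Answer: 4

Analysis:
Layered search for 2:
  Layer 0: {0}
  Layer 1: {5,7}
  Layer 2: {4}
  Layer 3: {6}
  Layer 4: {2,8}
2 enters at depth 4; path b·b·d·b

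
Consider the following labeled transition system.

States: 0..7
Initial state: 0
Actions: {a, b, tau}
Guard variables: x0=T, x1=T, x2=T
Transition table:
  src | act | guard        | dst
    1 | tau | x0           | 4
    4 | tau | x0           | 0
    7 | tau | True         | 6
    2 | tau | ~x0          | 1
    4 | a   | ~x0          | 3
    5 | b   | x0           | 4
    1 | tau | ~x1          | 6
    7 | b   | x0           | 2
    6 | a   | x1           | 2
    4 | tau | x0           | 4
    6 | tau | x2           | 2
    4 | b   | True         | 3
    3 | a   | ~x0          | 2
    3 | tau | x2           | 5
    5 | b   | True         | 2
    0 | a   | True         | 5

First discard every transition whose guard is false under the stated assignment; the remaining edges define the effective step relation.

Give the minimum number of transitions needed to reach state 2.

Layered search for 2:
  depth 0: {0}
  depth 1: {5}
  depth 2: {2,4}
2 enters at depth 2; path a·b

Answer: 2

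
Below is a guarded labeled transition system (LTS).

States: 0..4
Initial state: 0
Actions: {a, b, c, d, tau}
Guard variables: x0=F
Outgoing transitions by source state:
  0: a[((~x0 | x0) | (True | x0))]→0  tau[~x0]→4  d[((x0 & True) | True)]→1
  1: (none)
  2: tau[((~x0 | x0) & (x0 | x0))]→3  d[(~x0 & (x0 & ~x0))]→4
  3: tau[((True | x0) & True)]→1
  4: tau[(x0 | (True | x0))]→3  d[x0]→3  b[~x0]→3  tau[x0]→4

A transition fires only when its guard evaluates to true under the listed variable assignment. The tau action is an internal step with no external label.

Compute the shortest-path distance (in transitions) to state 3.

BFS to 3:
  L0 = {0}
  L1 = {1,4}
  L2 = {3}
3 enters at depth 2; path tau·b

Answer: 2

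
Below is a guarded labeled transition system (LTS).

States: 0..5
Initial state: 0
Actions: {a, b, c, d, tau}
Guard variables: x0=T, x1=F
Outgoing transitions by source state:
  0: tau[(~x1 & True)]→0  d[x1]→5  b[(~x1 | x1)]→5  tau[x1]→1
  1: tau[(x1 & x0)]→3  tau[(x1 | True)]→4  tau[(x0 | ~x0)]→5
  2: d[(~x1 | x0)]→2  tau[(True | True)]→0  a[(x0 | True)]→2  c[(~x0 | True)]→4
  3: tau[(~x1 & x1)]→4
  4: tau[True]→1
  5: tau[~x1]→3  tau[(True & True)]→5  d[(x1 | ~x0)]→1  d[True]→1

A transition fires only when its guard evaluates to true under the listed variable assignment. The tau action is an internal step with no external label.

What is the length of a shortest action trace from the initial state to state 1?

BFS to 1:
  Layer 0: {0}
  Layer 1: {5}
  Layer 2: {1,3}
1 enters at depth 2; path b·d

Answer: 2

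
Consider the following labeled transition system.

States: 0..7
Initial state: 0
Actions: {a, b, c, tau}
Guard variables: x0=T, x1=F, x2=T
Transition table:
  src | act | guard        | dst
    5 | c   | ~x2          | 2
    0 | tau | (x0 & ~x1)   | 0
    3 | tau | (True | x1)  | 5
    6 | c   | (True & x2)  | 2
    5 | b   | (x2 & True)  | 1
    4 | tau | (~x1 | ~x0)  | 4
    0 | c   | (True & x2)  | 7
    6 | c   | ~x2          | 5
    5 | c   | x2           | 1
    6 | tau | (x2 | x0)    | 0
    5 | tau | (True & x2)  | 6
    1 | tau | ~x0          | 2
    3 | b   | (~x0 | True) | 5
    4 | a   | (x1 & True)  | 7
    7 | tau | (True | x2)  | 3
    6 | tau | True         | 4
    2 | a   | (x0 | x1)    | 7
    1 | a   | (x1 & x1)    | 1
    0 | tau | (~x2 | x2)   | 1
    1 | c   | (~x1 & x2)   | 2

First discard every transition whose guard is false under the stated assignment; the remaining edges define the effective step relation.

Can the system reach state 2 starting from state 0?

Answer: REACHABLE

Working:
15 transition(s) survive guard evaluation.
Layer 0: {0}
Layer 1: {1,7}  now seen {0,1,7}
Layer 2: {2,3}  now seen {0,1,2,3,7}
Layer 3: {5}  now seen {0,1,2,3,5,7}
Layer 4: {6}  now seen {0,1,2,3,5,6,7}
Layer 5: {4}  now seen {0,1,2,3,4,5,6,7}
Reach set: {0,1,2,3,4,5,6,7}
witness 2: tau·c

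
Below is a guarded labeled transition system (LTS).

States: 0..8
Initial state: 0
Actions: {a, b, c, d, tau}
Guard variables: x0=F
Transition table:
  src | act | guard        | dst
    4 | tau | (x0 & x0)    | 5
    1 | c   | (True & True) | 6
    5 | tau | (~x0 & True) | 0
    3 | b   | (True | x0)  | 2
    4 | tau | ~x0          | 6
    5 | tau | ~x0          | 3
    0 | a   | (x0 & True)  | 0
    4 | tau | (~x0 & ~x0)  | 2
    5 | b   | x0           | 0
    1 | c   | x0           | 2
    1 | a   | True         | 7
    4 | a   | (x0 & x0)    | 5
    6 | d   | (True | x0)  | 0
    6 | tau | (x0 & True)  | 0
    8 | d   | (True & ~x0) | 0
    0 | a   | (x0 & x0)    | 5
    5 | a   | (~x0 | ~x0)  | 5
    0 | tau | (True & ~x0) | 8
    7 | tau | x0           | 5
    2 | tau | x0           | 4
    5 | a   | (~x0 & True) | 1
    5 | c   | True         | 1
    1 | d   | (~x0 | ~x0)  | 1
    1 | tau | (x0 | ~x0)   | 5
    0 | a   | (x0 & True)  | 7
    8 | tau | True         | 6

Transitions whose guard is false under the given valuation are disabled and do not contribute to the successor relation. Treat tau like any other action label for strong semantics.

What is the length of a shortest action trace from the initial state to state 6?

Answer: 2

Trace:
Breadth-first toward 6:
  L0 = {0}
  L1 = {8}
  L2 = {6}
first hit 6 at d=2 via tau·tau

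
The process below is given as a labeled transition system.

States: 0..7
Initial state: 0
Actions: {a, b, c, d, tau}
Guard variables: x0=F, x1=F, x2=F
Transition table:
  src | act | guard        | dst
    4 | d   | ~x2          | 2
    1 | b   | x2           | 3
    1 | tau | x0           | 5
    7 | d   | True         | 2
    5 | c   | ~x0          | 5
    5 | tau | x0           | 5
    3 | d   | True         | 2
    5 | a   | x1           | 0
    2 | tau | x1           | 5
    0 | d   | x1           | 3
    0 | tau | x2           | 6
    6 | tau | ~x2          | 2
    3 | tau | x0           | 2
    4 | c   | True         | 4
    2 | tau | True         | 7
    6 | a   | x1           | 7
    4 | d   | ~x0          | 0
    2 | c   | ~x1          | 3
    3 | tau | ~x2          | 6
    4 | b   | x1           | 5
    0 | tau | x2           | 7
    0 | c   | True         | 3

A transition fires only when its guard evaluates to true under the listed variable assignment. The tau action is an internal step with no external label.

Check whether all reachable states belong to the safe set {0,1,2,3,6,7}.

Inv-set: {0,1,2,3,6,7}
Reachable = {0,2,3,6,7}
  0: ok
  2: ok
  3: ok
  6: ok
  7: ok

Answer: INVARIANT HOLDS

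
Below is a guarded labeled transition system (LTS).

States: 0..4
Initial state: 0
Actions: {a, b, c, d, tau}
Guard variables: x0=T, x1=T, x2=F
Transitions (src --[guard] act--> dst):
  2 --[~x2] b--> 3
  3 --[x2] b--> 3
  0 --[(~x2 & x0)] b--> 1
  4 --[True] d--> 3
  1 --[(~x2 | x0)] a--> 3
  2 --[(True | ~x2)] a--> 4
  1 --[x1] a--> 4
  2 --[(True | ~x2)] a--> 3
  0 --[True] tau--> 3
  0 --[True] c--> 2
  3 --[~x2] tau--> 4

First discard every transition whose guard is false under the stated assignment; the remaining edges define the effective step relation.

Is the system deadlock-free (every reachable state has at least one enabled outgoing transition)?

Reachable = {0,1,2,3,4}
  0: b→1  c→2  tau→3  [3 out]
  1: a→3  a→4  [2 out]
  2: a→3  a→4  b→3  [3 out]
  3: tau→4  [1 out]
  4: d→3  [1 out]

Answer: DEADLOCK-FREE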